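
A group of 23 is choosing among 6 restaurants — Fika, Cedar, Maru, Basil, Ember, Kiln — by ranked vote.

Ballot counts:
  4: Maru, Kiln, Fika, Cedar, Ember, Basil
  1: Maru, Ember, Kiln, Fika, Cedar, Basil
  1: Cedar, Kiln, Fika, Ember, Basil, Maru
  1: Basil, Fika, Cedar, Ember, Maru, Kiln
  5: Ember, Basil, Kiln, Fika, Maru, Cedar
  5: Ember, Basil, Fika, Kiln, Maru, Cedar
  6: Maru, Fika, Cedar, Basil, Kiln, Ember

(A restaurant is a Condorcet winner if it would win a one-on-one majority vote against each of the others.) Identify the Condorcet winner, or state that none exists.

Fika

Head-to-head results (23 friends):
Fika vs Cedar: 22 to 1, Fika.
Fika vs Maru: Fika is ranked higher on 1+1+5+5 = 12 ballots, Maru on 11. Fika wins 12–11.
Fika vs Basil: 12 to 11, Fika.
Fika vs Ember: 4+1+1+6 = 12 for Fika, 11 for Ember — Fika by 12–11.
Fika vs Kiln: 12 to 11, Fika.
Cedar vs Maru: Cedar preferred on 1+1 = 2 ballots; Maru wins 21–2.
Cedar vs Basil: Cedar is ranked higher on 4+1+1+6 = 12 ballots, Basil on 11. Cedar wins 12–11.
Cedar vs Ember: Cedar is ranked higher on 4+1+1+6 = 12 ballots, Ember on 11. Cedar wins 12–11.
Cedar vs Kiln: 1+1+6 = 8 for Cedar, 15 for Kiln — Kiln by 15–8.
Maru vs Basil: 4+1+6 = 11 for Maru, 12 for Basil — Basil by 12–11.
Maru vs Ember: Maru preferred on 4+1+6 = 11 ballots; Ember wins 12–11.
Maru vs Kiln: 12 to 11, Maru.
Basil vs Ember: Basil preferred on 1+6 = 7 ballots; Ember wins 16–7.
Basil vs Kiln: Basil preferred on 1+5+5+6 = 17 ballots; Basil wins 17–6.
Ember vs Kiln: Ember is ranked higher on 1+1+5+5 = 12 ballots, Kiln on 11. Ember wins 12–11.
Fika wins every pairwise contest, so Fika is the Condorcet winner.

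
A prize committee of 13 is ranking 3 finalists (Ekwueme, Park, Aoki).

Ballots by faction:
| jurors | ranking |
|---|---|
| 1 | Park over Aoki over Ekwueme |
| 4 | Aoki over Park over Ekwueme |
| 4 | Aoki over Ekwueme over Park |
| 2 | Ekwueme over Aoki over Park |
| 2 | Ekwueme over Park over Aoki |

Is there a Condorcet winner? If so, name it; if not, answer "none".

Aoki

Check each pair by majority over 13 ballots:
Ekwueme vs Park: Ekwueme wins 8–5.
Ekwueme vs Aoki: Aoki, 9–4.
Park vs Aoki: Aoki, 10–3.
Only Aoki has no losses; Aoki is the Condorcet winner.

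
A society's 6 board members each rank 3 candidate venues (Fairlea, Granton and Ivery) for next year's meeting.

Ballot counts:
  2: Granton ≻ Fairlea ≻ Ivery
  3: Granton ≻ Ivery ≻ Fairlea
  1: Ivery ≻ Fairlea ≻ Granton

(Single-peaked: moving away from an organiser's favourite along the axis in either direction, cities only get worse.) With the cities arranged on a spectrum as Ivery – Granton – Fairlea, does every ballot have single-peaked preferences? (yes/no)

no

Axis positions: Ivery=1, Granton=2, Fairlea=3.
Bloc 1 (peak Granton at position 2): ranking walks positions 2-3-1, expanding outward from the peak — single-peaked.
Bloc 2 (peak Granton at position 2): ranking walks positions 2-1-3, expanding outward from the peak — single-peaked.
Bloc 3: ranking walks positions 1-3-2; Fairlea is ranked above Granton even though Granton lies between Fairlea and the peak Ivery on the axis — preferences dip and rise again. Not single-peaked.
Bloc 3 violates single-peakedness, so the profile is not single-peaked on this axis.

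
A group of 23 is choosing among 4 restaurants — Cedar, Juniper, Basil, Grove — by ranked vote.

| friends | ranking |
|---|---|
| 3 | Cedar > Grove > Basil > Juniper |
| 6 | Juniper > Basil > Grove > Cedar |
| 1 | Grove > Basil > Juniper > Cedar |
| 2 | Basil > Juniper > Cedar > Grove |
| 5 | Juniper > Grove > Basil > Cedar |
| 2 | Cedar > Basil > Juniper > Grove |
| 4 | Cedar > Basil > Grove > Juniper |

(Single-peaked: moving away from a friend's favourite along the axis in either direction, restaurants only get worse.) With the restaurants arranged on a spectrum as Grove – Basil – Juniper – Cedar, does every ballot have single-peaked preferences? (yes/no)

no

Axis positions: Grove=1, Basil=2, Juniper=3, Cedar=4.
Cluster 1: ranking walks positions 4-1-2-3; Grove is ranked above Juniper even though Juniper lies between Grove and the peak Cedar on the axis — preferences dip and rise again. Not single-peaked.
Cluster 2 (peak Juniper at position 3): ranking walks positions 3-2-1-4, expanding outward from the peak — single-peaked.
Cluster 3 (peak Grove at position 1): ranking walks positions 1-2-3-4, expanding outward from the peak — single-peaked.
Cluster 4 (peak Basil at position 2): ranking walks positions 2-3-4-1, expanding outward from the peak — single-peaked.
Cluster 5: ranking walks positions 3-1-2-4; Grove is ranked above Basil even though Basil lies between Grove and the peak Juniper on the axis — preferences dip and rise again. Not single-peaked.
Cluster 6: ranking walks positions 4-2-3-1; Basil is ranked above Juniper even though Juniper lies between Basil and the peak Cedar on the axis — preferences dip and rise again. Not single-peaked.
Cluster 7: ranking walks positions 4-2-1-3; Basil is ranked above Juniper even though Juniper lies between Basil and the peak Cedar on the axis — preferences dip and rise again. Not single-peaked.
Cluster 1 violates single-peakedness, so the profile is not single-peaked on this axis.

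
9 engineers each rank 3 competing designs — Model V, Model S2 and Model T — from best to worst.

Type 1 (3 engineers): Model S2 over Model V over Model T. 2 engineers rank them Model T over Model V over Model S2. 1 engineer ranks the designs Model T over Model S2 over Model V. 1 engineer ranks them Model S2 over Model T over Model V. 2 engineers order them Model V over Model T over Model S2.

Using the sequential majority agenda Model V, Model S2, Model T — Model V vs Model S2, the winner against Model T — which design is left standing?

Round 1: Model V vs Model S2 — 4–5, Model S2 advances.
Round 2: Model S2 vs Model T — 4–5, Model T advances.
The agenda winner is Model T.

Model T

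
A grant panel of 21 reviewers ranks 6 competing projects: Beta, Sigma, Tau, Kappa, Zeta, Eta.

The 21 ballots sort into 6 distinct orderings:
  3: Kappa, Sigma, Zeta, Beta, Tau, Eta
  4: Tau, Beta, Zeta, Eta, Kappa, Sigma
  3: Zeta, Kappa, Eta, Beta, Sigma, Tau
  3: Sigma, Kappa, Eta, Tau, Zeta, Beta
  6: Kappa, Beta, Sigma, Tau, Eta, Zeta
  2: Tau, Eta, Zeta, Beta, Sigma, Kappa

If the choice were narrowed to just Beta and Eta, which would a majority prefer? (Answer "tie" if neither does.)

Ballots ranking Beta above Eta: 3 + 4 + 6 = 13.
Ballots ranking Eta above Beta: 21 − 13 = 8.
Beta wins the head-to-head 13–8.

Beta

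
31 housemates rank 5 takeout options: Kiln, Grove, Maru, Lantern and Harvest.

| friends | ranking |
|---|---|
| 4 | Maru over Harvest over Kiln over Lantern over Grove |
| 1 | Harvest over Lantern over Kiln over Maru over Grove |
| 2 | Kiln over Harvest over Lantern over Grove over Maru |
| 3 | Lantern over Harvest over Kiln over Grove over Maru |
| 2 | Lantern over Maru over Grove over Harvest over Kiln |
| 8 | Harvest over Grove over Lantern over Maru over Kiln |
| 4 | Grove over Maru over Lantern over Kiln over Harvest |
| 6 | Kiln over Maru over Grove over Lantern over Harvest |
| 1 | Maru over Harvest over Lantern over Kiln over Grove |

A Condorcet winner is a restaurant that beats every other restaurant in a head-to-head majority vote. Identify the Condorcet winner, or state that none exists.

Pairwise majorities:
Kiln vs Grove: Kiln preferred on 4+1+2+3+6+1 = 17 ballots; Kiln wins 17–14.
Kiln vs Maru: Kiln is ranked higher on 1+2+3+6 = 12 ballots, Maru on 19. Maru wins 19–12.
Kiln vs Lantern: 12 to 19, Lantern.
Kiln vs Harvest: Kiln preferred on 2+4+6 = 12 ballots; Harvest wins 19–12.
Grove vs Maru: Grove is ranked higher on 2+3+8+4 = 17 ballots, Maru on 14. Grove wins 17–14.
Grove vs Lantern: Grove preferred on 8+4+6 = 18 ballots; Grove wins 18–13.
Grove vs Harvest: Grove is ranked higher on 2+4+6 = 12 ballots, Harvest on 19. Harvest wins 19–12.
Maru vs Lantern: Maru preferred on 4+4+6+1 = 15 ballots; Lantern wins 16–15.
Maru vs Harvest: 17 to 14, Maru.
Lantern vs Harvest: Lantern preferred on 3+2+4+6 = 15 ballots; Harvest wins 16–15.
No restaurant is unbeaten: Kiln loses to Maru; Grove loses to Kiln; Maru loses to Grove; Lantern loses to Grove; Harvest loses to Maru. In particular Kiln beats Grove beats Maru beats Kiln is a majority cycle — no Condorcet winner exists.

none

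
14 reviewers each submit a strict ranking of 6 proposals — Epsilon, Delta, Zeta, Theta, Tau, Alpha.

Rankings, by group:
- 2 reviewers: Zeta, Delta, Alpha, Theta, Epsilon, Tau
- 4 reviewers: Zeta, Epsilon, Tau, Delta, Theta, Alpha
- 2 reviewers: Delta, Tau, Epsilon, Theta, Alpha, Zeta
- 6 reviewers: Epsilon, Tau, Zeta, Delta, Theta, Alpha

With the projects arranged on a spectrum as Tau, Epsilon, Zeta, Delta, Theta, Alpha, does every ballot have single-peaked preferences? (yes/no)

Axis positions: Tau=1, Epsilon=2, Zeta=3, Delta=4, Theta=5, Alpha=6.
Group 1: ranking walks positions 3-4-6-5-2-1; Alpha is ranked above Theta even though Theta lies between Alpha and the peak Zeta on the axis — preferences dip and rise again. Not single-peaked.
Group 2 (peak Zeta at position 3): ranking walks positions 3-2-1-4-5-6, expanding outward from the peak — single-peaked.
Group 3: ranking walks positions 4-1-2-5-6-3; Tau is ranked above Zeta even though Zeta lies between Tau and the peak Delta on the axis — preferences dip and rise again. Not single-peaked.
Group 4 (peak Epsilon at position 2): ranking walks positions 2-1-3-4-5-6, expanding outward from the peak — single-peaked.
Group 1 violates single-peakedness, so the profile is not single-peaked on this axis.

no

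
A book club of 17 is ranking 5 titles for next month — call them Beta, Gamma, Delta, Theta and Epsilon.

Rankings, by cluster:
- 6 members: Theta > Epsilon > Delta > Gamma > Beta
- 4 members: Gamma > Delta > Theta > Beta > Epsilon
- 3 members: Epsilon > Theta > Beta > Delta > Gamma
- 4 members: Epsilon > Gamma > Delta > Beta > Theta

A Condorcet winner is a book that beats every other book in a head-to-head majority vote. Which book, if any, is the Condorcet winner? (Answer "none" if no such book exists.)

Head-to-head results (17 members):
Beta vs Gamma: Beta preferred on 3 ballots; Gamma wins 14–3.
Beta vs Delta: Beta is ranked higher on 3 ballots, Delta on 14. Delta wins 14–3.
Beta vs Theta: 4 for Beta, 13 for Theta — Theta by 13–4.
Beta vs Epsilon: 4 for Beta, 13 for Epsilon — Epsilon by 13–4.
Gamma vs Delta: 4+4 = 8 for Gamma, 9 for Delta — Delta by 9–8.
Gamma vs Theta: 8 to 9, Theta.
Gamma vs Epsilon: 4 for Gamma, 13 for Epsilon — Epsilon by 13–4.
Delta vs Theta: 8 to 9, Theta.
Delta vs Epsilon: Delta preferred on 4 ballots; Epsilon wins 13–4.
Theta vs Epsilon: 6+4 = 10 for Theta, 7 for Epsilon — Theta by 10–7.
Theta wins every pairwise contest, so Theta is the Condorcet winner.

Theta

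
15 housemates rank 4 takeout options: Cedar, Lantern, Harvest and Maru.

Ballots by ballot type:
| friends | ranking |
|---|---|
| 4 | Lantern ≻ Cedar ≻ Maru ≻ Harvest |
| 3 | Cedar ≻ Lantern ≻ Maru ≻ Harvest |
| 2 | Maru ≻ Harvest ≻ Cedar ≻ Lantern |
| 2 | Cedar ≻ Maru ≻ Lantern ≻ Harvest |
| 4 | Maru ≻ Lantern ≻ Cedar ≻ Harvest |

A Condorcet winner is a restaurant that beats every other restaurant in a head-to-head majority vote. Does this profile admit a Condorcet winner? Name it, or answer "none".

none

Head-to-head results (15 friends):
Cedar vs Lantern: Cedar is ranked higher on 3+2+2 = 7 ballots, Lantern on 8. Lantern wins 8–7.
Cedar vs Harvest: 13 to 2, Cedar.
Cedar vs Maru: 9 to 6, Cedar.
Lantern–Harvest: Lantern 13–2.
Lantern vs Maru: Maru wins 8–7.
Harvest vs Maru: Maru, 15–0.
No restaurant is unbeaten: Cedar loses to Lantern; Lantern loses to Maru; Harvest loses to Cedar; Maru loses to Cedar. In particular Cedar beats Maru beats Lantern beats Cedar is a majority cycle — no Condorcet winner exists.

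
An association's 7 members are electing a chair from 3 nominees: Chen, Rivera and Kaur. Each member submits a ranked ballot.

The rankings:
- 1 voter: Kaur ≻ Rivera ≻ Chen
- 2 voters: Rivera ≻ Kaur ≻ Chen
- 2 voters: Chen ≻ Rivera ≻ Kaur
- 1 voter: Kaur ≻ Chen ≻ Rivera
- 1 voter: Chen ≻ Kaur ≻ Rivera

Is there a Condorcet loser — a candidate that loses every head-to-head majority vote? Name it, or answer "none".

Head-to-head results (7 voters):
Chen vs Rivera: Chen, 4–3.
Chen vs Kaur: 3 to 4, Kaur.
Rivera vs Kaur: 4 to 3, Rivera.
Each candidate has at least one pairwise win (Chen beats Rivera; Rivera beats Kaur; Kaur beats Chen) — no Condorcet loser.

none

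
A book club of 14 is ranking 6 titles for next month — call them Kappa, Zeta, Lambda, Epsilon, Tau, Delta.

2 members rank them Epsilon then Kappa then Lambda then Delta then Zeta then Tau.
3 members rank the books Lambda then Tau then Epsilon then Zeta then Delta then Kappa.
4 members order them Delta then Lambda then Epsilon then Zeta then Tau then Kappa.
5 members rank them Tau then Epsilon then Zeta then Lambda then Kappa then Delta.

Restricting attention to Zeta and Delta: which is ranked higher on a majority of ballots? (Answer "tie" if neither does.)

Zeta

Ballots ranking Zeta above Delta: 3 + 5 = 8.
Ballots ranking Delta above Zeta: 14 − 8 = 6.
Zeta wins the head-to-head 8–6.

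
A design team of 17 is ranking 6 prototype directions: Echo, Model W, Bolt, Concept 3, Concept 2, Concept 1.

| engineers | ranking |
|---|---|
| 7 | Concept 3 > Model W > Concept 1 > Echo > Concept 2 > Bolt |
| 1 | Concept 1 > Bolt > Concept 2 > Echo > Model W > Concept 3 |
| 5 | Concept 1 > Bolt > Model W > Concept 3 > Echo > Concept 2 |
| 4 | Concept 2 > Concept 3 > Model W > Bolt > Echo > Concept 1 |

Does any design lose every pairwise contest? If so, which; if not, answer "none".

Head-to-head results (17 engineers):
Echo vs Model W: Model W, 16–1.
Echo vs Bolt: 7 for Echo, 10 for Bolt — Bolt by 10–7.
Echo vs Concept 3: Concept 3, 16–1.
Echo vs Concept 2: Echo, 12–5.
Echo vs Concept 1: Echo is ranked higher on 4 ballots, Concept 1 on 13. Concept 1 wins 13–4.
Model W–Bolt: Model W 11–6.
Model W vs Concept 3: Concept 3, 11–6.
Model W vs Concept 2: Model W wins 12–5.
Model W vs Concept 1: Model W preferred on 7+4 = 11 ballots; Model W wins 11–6.
Bolt vs Concept 3: 6 to 11, Concept 3.
Bolt vs Concept 2: 6 to 11, Concept 2.
Bolt–Concept 1: Concept 1 13–4.
Concept 3 vs Concept 2: Concept 3 is ranked higher on 7+5 = 12 ballots, Concept 2 on 5. Concept 3 wins 12–5.
Concept 3 vs Concept 1: Concept 3 is ranked higher on 7+4 = 11 ballots, Concept 1 on 6. Concept 3 wins 11–6.
Concept 2 vs Concept 1: 4 to 13, Concept 1.
Each design has at least one pairwise win (Echo beats Concept 2; Model W beats Echo; Bolt beats Echo; Concept 3 beats Echo; Concept 2 beats Bolt; Concept 1 beats Echo) — no Condorcet loser.

none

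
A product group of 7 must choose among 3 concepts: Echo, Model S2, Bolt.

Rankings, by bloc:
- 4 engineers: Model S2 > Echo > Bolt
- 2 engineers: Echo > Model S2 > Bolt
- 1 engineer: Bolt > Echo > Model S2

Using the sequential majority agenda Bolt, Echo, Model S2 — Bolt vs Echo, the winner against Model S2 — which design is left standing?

Round 1: Bolt vs Echo — 1–6, Echo advances.
Round 2: Echo vs Model S2 — 3–4, Model S2 advances.
The agenda winner is Model S2.

Model S2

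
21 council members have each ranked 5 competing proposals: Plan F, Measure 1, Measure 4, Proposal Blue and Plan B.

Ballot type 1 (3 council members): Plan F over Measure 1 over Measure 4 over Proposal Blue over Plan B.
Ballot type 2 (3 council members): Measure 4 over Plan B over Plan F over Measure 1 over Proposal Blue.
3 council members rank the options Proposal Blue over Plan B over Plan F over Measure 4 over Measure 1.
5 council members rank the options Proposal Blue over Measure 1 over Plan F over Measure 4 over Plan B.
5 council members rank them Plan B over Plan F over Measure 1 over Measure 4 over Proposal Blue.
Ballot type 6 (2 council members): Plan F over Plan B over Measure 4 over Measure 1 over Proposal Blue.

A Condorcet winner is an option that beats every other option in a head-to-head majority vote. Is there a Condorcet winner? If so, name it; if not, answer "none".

Check each pair by majority over 21 ballots:
Plan F vs Measure 1: Plan F preferred on 3+3+3+5+2 = 16 ballots; Plan F wins 16–5.
Plan F vs Measure 4: Plan F is ranked higher on 3+3+5+5+2 = 18 ballots, Measure 4 on 3. Plan F wins 18–3.
Plan F vs Proposal Blue: 3+3+5+2 = 13 for Plan F, 8 for Proposal Blue — Plan F by 13–8.
Plan F vs Plan B: 3+5+2 = 10 for Plan F, 11 for Plan B — Plan B by 11–10.
Measure 1 vs Measure 4: 3+5+5 = 13 for Measure 1, 8 for Measure 4 — Measure 1 by 13–8.
Measure 1 vs Proposal Blue: Measure 1 preferred on 3+3+5+2 = 13 ballots; Measure 1 wins 13–8.
Measure 1 vs Plan B: Measure 1 preferred on 3+5 = 8 ballots; Plan B wins 13–8.
Measure 4 vs Proposal Blue: Measure 4 preferred on 3+3+5+2 = 13 ballots; Measure 4 wins 13–8.
Measure 4 vs Plan B: 3+3+5 = 11 for Measure 4, 10 for Plan B — Measure 4 by 11–10.
Proposal Blue vs Plan B: Proposal Blue preferred on 3+3+5 = 11 ballots; Proposal Blue wins 11–10.
Each option drops at least one matchup (Plan F loses to Plan B; Measure 1 loses to Plan F; Measure 4 loses to Plan F; Proposal Blue loses to Plan F; Plan B loses to Measure 4); the cycle Plan F beats Measure 4 beats Plan B beats Plan F rules out a Condorcet winner.

none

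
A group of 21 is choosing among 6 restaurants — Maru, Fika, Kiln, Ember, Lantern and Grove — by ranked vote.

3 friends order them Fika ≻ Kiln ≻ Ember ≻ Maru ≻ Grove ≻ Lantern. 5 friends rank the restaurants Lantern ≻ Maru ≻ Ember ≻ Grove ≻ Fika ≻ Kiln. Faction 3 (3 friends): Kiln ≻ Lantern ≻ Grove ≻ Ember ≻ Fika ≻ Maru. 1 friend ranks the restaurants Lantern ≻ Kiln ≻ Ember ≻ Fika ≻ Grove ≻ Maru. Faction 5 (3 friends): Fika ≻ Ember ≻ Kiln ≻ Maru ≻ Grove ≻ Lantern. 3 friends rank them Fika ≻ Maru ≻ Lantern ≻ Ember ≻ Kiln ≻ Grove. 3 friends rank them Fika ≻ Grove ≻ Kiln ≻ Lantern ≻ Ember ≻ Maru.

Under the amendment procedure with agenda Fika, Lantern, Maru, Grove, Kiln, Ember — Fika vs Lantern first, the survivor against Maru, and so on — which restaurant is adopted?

Round 1: Fika vs Lantern — 12–9, Fika advances.
Round 2: Fika vs Maru — 16–5, Fika advances.
Round 3: Fika vs Grove — 13–8, Fika advances.
Round 4: Fika vs Kiln — 17–4, Fika advances.
Round 5: Fika vs Ember — 12–9, Fika advances.
The agenda winner is Fika.

Fika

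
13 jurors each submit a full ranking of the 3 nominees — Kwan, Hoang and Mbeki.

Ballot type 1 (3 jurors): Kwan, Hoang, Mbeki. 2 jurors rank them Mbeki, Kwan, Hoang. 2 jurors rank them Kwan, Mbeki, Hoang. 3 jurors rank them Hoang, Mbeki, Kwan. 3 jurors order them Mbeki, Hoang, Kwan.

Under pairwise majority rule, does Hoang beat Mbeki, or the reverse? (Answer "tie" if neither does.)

Mbeki

Ballots ranking Hoang above Mbeki: 3 + 3 = 6.
Ballots ranking Mbeki above Hoang: 13 − 6 = 7.
Mbeki wins the head-to-head 7–6.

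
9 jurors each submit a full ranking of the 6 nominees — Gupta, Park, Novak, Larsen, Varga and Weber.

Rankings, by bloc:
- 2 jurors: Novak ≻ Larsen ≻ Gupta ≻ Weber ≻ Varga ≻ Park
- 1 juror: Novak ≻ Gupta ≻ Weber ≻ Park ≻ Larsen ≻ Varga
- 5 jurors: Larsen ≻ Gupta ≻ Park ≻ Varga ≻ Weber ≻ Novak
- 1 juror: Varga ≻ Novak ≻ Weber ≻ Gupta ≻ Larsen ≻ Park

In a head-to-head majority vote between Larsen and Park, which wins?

Larsen

Ballots ranking Larsen above Park: 2 + 5 + 1 = 8.
Ballots ranking Park above Larsen: 9 − 8 = 1.
Larsen wins the head-to-head 8–1.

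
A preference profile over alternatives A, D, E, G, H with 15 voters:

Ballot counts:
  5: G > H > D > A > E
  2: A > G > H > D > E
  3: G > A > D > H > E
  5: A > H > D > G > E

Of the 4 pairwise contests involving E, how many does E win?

E against each rival (15 voters):
E vs A: E preferred on 0 ballots; A wins 15–0.
E vs D: D, 15–0.
E vs G: 0 to 15, G.
E vs H: 0 for E, 15 for H — H by 15–0.
E beats no one; loses to A, D, G, H — 0 pairwise wins.

0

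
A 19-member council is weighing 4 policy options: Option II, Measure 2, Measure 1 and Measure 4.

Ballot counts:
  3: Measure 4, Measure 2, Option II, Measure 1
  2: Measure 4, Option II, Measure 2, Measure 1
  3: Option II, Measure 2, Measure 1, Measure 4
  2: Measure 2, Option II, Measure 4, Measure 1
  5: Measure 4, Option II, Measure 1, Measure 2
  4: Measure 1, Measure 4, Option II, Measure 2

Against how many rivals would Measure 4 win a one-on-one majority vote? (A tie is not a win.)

Measure 4 against each rival (19 council members):
Measure 4 vs Option II: Measure 4 is ranked higher on 3+2+5+4 = 14 ballots, Option II on 5. Measure 4 wins 14–5.
Measure 4 vs Measure 2: Measure 4 is ranked higher on 3+2+5+4 = 14 ballots, Measure 2 on 5. Measure 4 wins 14–5.
Measure 4 vs Measure 1: 12 to 7, Measure 4.
Measure 4 beats Option II, Measure 2, Measure 1 — 3 pairwise wins.

3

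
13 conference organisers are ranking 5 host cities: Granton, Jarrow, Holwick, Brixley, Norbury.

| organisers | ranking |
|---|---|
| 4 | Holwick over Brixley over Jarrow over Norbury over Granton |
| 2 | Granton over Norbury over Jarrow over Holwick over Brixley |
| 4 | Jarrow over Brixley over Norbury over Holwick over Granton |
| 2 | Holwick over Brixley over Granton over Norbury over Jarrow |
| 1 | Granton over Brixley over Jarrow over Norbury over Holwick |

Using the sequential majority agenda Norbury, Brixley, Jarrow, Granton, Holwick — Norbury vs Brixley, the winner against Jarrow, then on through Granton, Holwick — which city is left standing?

Holwick

Round 1: Norbury vs Brixley — 2–11, Brixley advances.
Round 2: Brixley vs Jarrow — 7–6, Brixley advances.
Round 3: Brixley vs Granton — 10–3, Brixley advances.
Round 4: Brixley vs Holwick — 5–8, Holwick advances.
The agenda winner is Holwick.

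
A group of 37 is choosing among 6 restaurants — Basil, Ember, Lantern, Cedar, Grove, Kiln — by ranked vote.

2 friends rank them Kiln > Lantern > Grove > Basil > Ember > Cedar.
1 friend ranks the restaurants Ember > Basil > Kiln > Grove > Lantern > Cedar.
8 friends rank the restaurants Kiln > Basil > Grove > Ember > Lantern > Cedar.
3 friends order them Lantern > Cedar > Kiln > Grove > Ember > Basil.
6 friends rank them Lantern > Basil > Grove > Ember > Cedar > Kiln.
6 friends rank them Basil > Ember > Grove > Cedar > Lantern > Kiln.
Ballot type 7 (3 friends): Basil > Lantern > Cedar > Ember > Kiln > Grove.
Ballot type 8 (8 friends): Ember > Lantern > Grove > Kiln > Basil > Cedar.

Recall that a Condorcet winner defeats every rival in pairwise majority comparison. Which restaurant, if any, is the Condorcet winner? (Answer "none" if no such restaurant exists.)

Head-to-head results (37 friends):
Basil vs Ember: Basil wins 25–12.
Basil vs Lantern: Basil preferred on 1+8+6+3 = 18 ballots; Lantern wins 19–18.
Basil vs Cedar: Basil preferred on 34 ballots; Basil wins 34–3.
Basil vs Grove: Basil, 24–13.
Basil vs Kiln: Basil preferred on 1+6+6+3 = 16 ballots; Kiln wins 21–16.
Ember vs Lantern: Ember wins 23–14.
Ember–Cedar: Ember 31–6.
Ember vs Grove: 1+6+3+8 = 18 for Ember, 19 for Grove — Grove by 19–18.
Ember vs Kiln: Ember is ranked higher on 1+6+6+3+8 = 24 ballots, Kiln on 13. Ember wins 24–13.
Lantern vs Cedar: Lantern preferred on 31 ballots; Lantern wins 31–6.
Lantern–Grove: Lantern 22–15.
Lantern vs Kiln: Lantern wins 26–11.
Cedar–Grove: Grove 31–6.
Cedar vs Kiln: Kiln, 19–18.
Grove vs Kiln: Grove is ranked higher on 6+6+8 = 20 ballots, Kiln on 17. Grove wins 20–17.
Each restaurant drops at least one matchup (Basil loses to Lantern; Ember loses to Basil; Lantern loses to Ember; Cedar loses to Basil; Grove loses to Basil; Kiln loses to Ember); the cycle Basil > Ember > Lantern > Basil rules out a Condorcet winner.

none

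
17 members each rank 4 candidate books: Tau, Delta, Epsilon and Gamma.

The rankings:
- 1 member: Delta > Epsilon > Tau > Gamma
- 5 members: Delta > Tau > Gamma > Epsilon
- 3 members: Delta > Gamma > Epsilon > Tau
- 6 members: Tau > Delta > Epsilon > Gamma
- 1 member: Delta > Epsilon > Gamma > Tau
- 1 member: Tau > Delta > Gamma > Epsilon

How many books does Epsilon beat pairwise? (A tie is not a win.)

Epsilon against each rival (17 members):
Epsilon–Tau: Tau 12–5.
Epsilon vs Delta: Delta wins 17–0.
Epsilon–Gamma: Gamma 9–8.
Epsilon beats no one; loses to Tau, Delta, Gamma — 0 pairwise wins.

0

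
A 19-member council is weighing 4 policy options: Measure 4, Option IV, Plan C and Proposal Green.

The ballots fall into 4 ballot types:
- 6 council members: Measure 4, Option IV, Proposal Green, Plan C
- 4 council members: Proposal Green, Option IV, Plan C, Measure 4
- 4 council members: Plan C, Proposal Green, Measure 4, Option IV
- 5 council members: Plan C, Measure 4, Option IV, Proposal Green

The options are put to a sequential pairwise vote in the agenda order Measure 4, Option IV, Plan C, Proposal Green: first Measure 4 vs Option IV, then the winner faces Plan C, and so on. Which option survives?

Proposal Green

Round 1: Measure 4 vs Option IV — 15–4, Measure 4 advances.
Round 2: Measure 4 vs Plan C — 6–13, Plan C advances.
Round 3: Plan C vs Proposal Green — 9–10, Proposal Green advances.
Proposal Green survives the agenda.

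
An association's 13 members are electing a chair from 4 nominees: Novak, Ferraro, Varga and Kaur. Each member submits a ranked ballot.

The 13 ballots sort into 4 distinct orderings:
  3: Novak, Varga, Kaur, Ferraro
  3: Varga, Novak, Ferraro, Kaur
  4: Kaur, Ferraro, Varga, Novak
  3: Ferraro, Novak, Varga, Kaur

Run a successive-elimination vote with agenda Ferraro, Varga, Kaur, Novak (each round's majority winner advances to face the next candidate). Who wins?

Round 1: Ferraro vs Varga — 7–6, Ferraro advances.
Round 2: Ferraro vs Kaur — 6–7, Kaur advances.
Round 3: Kaur vs Novak — 4–9, Novak advances.
The agenda winner is Novak.

Novak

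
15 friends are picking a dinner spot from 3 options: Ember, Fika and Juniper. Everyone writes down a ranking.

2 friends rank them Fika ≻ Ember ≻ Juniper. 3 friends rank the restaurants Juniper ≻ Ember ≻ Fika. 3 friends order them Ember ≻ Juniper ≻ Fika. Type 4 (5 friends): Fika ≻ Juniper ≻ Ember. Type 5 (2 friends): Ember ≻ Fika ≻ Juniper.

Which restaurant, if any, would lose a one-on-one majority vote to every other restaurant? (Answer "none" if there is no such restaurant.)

Head-to-head results (15 friends):
Ember vs Fika: Ember wins 8–7.
Ember vs Juniper: Juniper, 8–7.
Fika–Juniper: Fika 9–6.
Every restaurant wins at least one matchup (Ember beats Fika; Fika beats Juniper; Juniper beats Ember), so there is no Condorcet loser.

none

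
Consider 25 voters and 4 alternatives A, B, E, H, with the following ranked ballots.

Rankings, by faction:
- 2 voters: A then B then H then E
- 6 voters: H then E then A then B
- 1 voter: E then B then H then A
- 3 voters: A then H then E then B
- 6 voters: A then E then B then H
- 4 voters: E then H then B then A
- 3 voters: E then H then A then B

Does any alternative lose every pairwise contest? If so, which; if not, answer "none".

Pairwise majorities:
A–B: A 20–5.
A vs E: E wins 14–11.
A–H: H 14–11.
B vs E: E wins 23–2.
B vs H: H wins 16–9.
E–H: E 14–11.
B loses to every other alternative — it is the Condorcet loser.

B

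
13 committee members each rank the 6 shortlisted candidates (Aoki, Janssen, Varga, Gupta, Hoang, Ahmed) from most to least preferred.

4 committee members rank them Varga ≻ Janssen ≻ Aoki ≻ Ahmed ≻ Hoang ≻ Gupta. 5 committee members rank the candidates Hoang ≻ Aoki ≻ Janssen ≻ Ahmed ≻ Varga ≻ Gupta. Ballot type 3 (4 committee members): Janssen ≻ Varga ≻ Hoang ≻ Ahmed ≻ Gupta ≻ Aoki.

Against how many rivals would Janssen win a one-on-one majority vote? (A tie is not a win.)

5

Janssen against each rival (13 committee members):
Janssen–Aoki: Janssen 8–5.
Janssen vs Varga: 9 to 4, Janssen.
Janssen vs Gupta: Janssen wins 13–0.
Janssen vs Hoang: Janssen preferred on 4+4 = 8 ballots; Janssen wins 8–5.
Janssen vs Ahmed: 4+5+4 = 13 for Janssen, 0 for Ahmed — Janssen by 13–0.
Janssen beats Aoki, Varga, Gupta, Hoang, Ahmed — 5 pairwise wins.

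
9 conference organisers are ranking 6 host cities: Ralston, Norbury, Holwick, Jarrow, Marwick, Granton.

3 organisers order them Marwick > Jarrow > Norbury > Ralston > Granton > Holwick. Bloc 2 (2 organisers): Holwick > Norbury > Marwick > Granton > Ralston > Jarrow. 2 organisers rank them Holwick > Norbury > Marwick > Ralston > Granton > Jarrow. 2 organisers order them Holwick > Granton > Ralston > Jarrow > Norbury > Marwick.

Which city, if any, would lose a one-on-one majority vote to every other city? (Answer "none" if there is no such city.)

Head-to-head results (9 organisers):
Ralston vs Norbury: Norbury wins 7–2.
Ralston vs Holwick: Holwick wins 6–3.
Ralston vs Jarrow: Ralston preferred on 2+2+2 = 6 ballots; Ralston wins 6–3.
Ralston vs Marwick: Marwick wins 7–2.
Ralston vs Granton: 5 to 4, Ralston.
Norbury vs Holwick: Norbury preferred on 3 ballots; Holwick wins 6–3.
Norbury vs Jarrow: Jarrow wins 5–4.
Norbury vs Marwick: Norbury is ranked higher on 2+2+2 = 6 ballots, Marwick on 3. Norbury wins 6–3.
Norbury vs Granton: Norbury preferred on 3+2+2 = 7 ballots; Norbury wins 7–2.
Holwick vs Jarrow: Holwick, 6–3.
Holwick vs Marwick: Holwick preferred on 2+2+2 = 6 ballots; Holwick wins 6–3.
Holwick vs Granton: Holwick, 6–3.
Jarrow vs Marwick: Marwick wins 7–2.
Jarrow–Granton: Granton 6–3.
Marwick vs Granton: Marwick is ranked higher on 3+2+2 = 7 ballots, Granton on 2. Marwick wins 7–2.
Every city wins at least one matchup (Ralston beats Jarrow; Norbury beats Ralston; Holwick beats Ralston; Jarrow beats Norbury; Marwick beats Ralston; Granton beats Jarrow), so there is no Condorcet loser.

none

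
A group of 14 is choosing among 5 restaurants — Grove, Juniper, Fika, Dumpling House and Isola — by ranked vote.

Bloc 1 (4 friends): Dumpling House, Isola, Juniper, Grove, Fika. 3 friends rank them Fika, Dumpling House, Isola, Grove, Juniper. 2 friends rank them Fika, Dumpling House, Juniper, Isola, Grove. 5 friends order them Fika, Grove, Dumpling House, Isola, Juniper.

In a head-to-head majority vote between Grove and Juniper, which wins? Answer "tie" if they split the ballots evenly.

Ballots ranking Grove above Juniper: 3 + 5 = 8.
Ballots ranking Juniper above Grove: 14 − 8 = 6.
Grove wins the head-to-head 8–6.

Grove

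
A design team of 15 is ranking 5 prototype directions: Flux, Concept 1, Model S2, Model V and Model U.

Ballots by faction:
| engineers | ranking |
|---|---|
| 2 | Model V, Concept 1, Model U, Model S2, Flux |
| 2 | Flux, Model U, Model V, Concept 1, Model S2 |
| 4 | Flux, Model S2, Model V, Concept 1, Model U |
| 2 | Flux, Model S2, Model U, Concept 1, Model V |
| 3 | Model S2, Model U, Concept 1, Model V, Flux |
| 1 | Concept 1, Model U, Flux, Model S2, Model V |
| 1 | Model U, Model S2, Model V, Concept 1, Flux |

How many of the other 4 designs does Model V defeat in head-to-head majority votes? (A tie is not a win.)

1

Model V against each rival (15 engineers):
Model V vs Flux: Model V is ranked higher on 2+3+1 = 6 ballots, Flux on 9. Flux wins 9–6.
Model V–Concept 1: Model V 9–6.
Model V vs Model S2: Model V preferred on 2+2 = 4 ballots; Model S2 wins 11–4.
Model V–Model U: Model U 9–6.
Model V beats Concept 1; loses to Flux, Model S2, Model U — 1 pairwise win.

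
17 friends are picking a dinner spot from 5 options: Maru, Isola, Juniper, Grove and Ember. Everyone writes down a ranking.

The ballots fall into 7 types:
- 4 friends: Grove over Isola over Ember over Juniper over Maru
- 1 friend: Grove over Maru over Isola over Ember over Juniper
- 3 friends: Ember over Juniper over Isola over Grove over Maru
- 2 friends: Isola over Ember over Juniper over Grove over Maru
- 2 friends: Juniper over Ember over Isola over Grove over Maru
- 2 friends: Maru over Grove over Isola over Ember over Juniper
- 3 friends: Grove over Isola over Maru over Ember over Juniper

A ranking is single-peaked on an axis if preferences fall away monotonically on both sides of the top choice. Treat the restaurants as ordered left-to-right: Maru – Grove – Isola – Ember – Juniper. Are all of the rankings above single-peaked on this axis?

yes

Axis positions: Maru=1, Grove=2, Isola=3, Ember=4, Juniper=5.
Type 1 (peak Grove at position 2): ranking walks positions 2-3-4-5-1, expanding outward from the peak — single-peaked.
Type 2 (peak Grove at position 2): ranking walks positions 2-1-3-4-5, expanding outward from the peak — single-peaked.
Type 3 (peak Ember at position 4): ranking walks positions 4-5-3-2-1, expanding outward from the peak — single-peaked.
Type 4 (peak Isola at position 3): ranking walks positions 3-4-5-2-1, expanding outward from the peak — single-peaked.
Type 5 (peak Juniper at position 5): ranking walks positions 5-4-3-2-1, expanding outward from the peak — single-peaked.
Type 6 (peak Maru at position 1): ranking walks positions 1-2-3-4-5, expanding outward from the peak — single-peaked.
Type 7 (peak Grove at position 2): ranking walks positions 2-3-1-4-5, expanding outward from the peak — single-peaked.
Every ranking is single-peaked on this axis.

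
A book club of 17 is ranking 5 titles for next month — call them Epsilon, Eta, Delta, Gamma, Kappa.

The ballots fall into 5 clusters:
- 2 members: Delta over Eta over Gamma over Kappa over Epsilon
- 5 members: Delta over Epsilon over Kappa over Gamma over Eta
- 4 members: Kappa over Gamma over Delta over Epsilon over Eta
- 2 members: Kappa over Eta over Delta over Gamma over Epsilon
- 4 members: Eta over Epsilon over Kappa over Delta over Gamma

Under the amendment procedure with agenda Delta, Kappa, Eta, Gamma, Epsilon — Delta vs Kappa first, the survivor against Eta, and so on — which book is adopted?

Epsilon

Round 1: Delta vs Kappa — 7–10, Kappa advances.
Round 2: Kappa vs Eta — 11–6, Kappa advances.
Round 3: Kappa vs Gamma — 15–2, Kappa advances.
Round 4: Kappa vs Epsilon — 8–9, Epsilon advances.
Epsilon survives the agenda.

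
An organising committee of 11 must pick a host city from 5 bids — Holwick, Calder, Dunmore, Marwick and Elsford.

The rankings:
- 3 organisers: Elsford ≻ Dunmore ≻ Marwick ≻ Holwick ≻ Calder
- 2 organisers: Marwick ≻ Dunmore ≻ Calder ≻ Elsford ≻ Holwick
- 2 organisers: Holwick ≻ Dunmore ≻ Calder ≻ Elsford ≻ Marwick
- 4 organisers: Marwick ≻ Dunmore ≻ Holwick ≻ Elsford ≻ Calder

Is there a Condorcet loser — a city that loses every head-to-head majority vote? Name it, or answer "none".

Calder

Pairwise majorities:
Holwick vs Calder: 3+2+4 = 9 for Holwick, 2 for Calder — Holwick by 9–2.
Holwick vs Dunmore: 2 to 9, Dunmore.
Holwick vs Marwick: Marwick wins 9–2.
Holwick vs Elsford: Holwick preferred on 2+4 = 6 ballots; Holwick wins 6–5.
Calder vs Dunmore: Calder preferred on 0 ballots; Dunmore wins 11–0.
Calder vs Marwick: Marwick, 9–2.
Calder vs Elsford: Elsford wins 7–4.
Dunmore vs Marwick: Marwick wins 6–5.
Dunmore vs Elsford: Dunmore, 8–3.
Marwick vs Elsford: Marwick is ranked higher on 2+4 = 6 ballots, Elsford on 5. Marwick wins 6–5.
Calder is beaten in every head-to-head and is the Condorcet loser.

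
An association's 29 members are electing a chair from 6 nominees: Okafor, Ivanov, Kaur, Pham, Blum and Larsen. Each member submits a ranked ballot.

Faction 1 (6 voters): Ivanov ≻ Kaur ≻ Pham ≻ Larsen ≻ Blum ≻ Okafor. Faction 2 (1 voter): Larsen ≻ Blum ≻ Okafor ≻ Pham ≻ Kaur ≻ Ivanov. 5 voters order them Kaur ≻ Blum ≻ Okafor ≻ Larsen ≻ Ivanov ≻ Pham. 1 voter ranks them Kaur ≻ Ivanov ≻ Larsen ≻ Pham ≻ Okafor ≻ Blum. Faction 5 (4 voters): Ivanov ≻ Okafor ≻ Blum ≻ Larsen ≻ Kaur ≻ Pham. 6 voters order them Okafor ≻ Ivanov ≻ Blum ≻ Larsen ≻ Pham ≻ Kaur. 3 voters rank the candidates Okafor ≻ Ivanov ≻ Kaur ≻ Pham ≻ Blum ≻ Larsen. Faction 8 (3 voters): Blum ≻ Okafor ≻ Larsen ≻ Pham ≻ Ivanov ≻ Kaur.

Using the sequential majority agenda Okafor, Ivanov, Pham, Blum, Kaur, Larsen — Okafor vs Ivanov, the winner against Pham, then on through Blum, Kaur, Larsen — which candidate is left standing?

Kaur

Round 1: Okafor vs Ivanov — 18–11, Okafor advances.
Round 2: Okafor vs Pham — 22–7, Okafor advances.
Round 3: Okafor vs Blum — 14–15, Blum advances.
Round 4: Blum vs Kaur — 14–15, Kaur advances.
Round 5: Kaur vs Larsen — 15–14, Kaur advances.
Kaur survives the agenda.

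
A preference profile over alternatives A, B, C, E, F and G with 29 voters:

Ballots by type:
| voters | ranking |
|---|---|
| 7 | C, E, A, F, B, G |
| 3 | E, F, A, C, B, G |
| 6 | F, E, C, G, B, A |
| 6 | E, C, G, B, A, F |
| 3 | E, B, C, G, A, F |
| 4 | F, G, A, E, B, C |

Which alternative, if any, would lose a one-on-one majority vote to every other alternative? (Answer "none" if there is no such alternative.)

Pairwise majorities:
A vs B: A preferred on 7+3+4 = 14 ballots; B wins 15–14.
A vs C: C, 22–7.
A vs E: 4 for A, 25 for E — E by 25–4.
A–F: A 16–13.
A vs G: 7+3 = 10 for A, 19 for G — G by 19–10.
B vs C: C wins 22–7.
B vs E: B preferred on 0 ballots; E wins 29–0.
B vs F: 6+3 = 9 for B, 20 for F — F by 20–9.
B vs G: G, 16–13.
C vs E: E wins 22–7.
C vs F: 16 to 13, C.
C vs G: C, 25–4.
E vs F: E is ranked higher on 7+3+6+3 = 19 ballots, F on 10. E wins 19–10.
E vs G: E preferred on 7+3+6+6+3 = 25 ballots; E wins 25–4.
F vs G: F preferred on 7+3+6+4 = 20 ballots; F wins 20–9.
Each alternative has at least one pairwise win (A beats F; B beats A; C beats A; E beats A; F beats B; G beats A) — no Condorcet loser.

none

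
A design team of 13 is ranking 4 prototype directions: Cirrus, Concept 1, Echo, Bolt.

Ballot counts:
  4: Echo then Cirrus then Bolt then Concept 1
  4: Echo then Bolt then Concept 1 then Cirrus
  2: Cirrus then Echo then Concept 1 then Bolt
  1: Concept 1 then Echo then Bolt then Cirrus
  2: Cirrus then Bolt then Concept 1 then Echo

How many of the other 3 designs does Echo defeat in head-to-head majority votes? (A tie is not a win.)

3

Echo against each rival (13 engineers):
Echo vs Cirrus: Echo preferred on 4+4+1 = 9 ballots; Echo wins 9–4.
Echo vs Concept 1: Echo is ranked higher on 4+4+2 = 10 ballots, Concept 1 on 3. Echo wins 10–3.
Echo vs Bolt: 4+4+2+1 = 11 for Echo, 2 for Bolt — Echo by 11–2.
Echo beats Cirrus, Concept 1, Bolt — 3 pairwise wins.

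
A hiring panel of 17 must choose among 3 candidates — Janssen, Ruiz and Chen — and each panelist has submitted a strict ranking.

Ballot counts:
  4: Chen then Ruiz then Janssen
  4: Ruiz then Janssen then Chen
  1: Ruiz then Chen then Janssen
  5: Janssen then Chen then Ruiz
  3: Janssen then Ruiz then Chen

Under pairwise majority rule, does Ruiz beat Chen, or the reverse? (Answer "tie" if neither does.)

Ballots ranking Ruiz above Chen: 4 + 1 + 3 = 8.
Ballots ranking Chen above Ruiz: 17 − 8 = 9.
Chen wins the head-to-head 9–8.

Chen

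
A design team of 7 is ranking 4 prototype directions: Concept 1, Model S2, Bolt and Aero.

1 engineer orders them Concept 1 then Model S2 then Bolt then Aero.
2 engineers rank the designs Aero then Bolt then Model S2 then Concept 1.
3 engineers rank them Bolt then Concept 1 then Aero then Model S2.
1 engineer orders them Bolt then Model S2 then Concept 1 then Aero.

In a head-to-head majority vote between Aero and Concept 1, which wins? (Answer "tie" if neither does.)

Ballots ranking Aero above Concept 1: 2.
Ballots ranking Concept 1 above Aero: 7 − 2 = 5.
Concept 1 wins the head-to-head 5–2.

Concept 1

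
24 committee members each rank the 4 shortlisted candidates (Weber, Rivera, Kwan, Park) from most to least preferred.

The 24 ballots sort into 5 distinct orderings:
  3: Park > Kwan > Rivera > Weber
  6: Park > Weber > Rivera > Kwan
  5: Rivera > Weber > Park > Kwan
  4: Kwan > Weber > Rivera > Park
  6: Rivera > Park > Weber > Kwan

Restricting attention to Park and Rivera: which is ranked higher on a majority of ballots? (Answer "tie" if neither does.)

Rivera

Ballots ranking Park above Rivera: 3 + 6 = 9.
Ballots ranking Rivera above Park: 24 − 9 = 15.
Rivera wins the head-to-head 15–9.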